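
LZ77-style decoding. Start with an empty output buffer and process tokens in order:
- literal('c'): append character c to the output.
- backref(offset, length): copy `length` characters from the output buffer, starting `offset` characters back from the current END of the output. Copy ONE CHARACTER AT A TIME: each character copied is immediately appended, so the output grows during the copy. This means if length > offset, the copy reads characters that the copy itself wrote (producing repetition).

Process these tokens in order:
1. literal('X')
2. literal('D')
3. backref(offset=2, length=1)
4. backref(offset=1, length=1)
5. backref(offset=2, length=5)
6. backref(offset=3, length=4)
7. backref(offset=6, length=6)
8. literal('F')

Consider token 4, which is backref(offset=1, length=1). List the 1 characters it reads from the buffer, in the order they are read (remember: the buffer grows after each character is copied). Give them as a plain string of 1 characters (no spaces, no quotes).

Token 1: literal('X'). Output: "X"
Token 2: literal('D'). Output: "XD"
Token 3: backref(off=2, len=1). Copied 'X' from pos 0. Output: "XDX"
Token 4: backref(off=1, len=1). Buffer before: "XDX" (len 3)
  byte 1: read out[2]='X', append. Buffer now: "XDXX"

Answer: X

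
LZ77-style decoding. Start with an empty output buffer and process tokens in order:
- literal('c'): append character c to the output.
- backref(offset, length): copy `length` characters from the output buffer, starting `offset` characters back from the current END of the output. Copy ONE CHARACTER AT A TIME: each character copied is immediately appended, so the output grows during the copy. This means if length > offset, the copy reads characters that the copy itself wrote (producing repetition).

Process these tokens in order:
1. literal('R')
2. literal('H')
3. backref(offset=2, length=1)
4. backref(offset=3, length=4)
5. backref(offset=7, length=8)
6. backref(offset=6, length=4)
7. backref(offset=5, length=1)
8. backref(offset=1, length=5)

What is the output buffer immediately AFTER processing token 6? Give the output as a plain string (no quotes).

Token 1: literal('R'). Output: "R"
Token 2: literal('H'). Output: "RH"
Token 3: backref(off=2, len=1). Copied 'R' from pos 0. Output: "RHR"
Token 4: backref(off=3, len=4) (overlapping!). Copied 'RHRR' from pos 0. Output: "RHRRHRR"
Token 5: backref(off=7, len=8) (overlapping!). Copied 'RHRRHRRR' from pos 0. Output: "RHRRHRRRHRRHRRR"
Token 6: backref(off=6, len=4). Copied 'RRHR' from pos 9. Output: "RHRRHRRRHRRHRRRRRHR"

Answer: RHRRHRRRHRRHRRRRRHR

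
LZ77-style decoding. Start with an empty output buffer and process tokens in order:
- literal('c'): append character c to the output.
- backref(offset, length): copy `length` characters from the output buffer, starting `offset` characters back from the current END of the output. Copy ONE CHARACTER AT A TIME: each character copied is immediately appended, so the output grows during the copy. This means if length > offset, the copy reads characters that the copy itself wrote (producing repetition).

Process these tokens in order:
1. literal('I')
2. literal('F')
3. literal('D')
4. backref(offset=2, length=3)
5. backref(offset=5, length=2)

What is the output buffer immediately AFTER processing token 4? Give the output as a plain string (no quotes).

Token 1: literal('I'). Output: "I"
Token 2: literal('F'). Output: "IF"
Token 3: literal('D'). Output: "IFD"
Token 4: backref(off=2, len=3) (overlapping!). Copied 'FDF' from pos 1. Output: "IFDFDF"

Answer: IFDFDF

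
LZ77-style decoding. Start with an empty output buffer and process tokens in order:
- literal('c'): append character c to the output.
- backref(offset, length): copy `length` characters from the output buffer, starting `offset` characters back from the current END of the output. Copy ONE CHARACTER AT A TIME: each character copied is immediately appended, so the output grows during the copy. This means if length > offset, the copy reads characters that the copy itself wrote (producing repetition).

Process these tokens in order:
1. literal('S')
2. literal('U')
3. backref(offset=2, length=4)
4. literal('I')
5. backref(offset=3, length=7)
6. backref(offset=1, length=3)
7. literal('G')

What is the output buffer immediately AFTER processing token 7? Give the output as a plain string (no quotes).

Answer: SUSUSUISUISUISSSSG

Derivation:
Token 1: literal('S'). Output: "S"
Token 2: literal('U'). Output: "SU"
Token 3: backref(off=2, len=4) (overlapping!). Copied 'SUSU' from pos 0. Output: "SUSUSU"
Token 4: literal('I'). Output: "SUSUSUI"
Token 5: backref(off=3, len=7) (overlapping!). Copied 'SUISUIS' from pos 4. Output: "SUSUSUISUISUIS"
Token 6: backref(off=1, len=3) (overlapping!). Copied 'SSS' from pos 13. Output: "SUSUSUISUISUISSSS"
Token 7: literal('G'). Output: "SUSUSUISUISUISSSSG"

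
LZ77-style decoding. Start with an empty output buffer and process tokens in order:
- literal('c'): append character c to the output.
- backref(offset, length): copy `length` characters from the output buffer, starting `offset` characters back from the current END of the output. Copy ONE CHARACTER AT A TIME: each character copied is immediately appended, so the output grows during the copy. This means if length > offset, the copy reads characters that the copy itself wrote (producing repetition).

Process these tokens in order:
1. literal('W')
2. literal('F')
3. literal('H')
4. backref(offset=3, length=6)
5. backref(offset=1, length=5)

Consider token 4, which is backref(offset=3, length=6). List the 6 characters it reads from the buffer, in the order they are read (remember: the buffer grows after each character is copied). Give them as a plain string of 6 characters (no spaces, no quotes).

Answer: WFHWFH

Derivation:
Token 1: literal('W'). Output: "W"
Token 2: literal('F'). Output: "WF"
Token 3: literal('H'). Output: "WFH"
Token 4: backref(off=3, len=6). Buffer before: "WFH" (len 3)
  byte 1: read out[0]='W', append. Buffer now: "WFHW"
  byte 2: read out[1]='F', append. Buffer now: "WFHWF"
  byte 3: read out[2]='H', append. Buffer now: "WFHWFH"
  byte 4: read out[3]='W', append. Buffer now: "WFHWFHW"
  byte 5: read out[4]='F', append. Buffer now: "WFHWFHWF"
  byte 6: read out[5]='H', append. Buffer now: "WFHWFHWFH"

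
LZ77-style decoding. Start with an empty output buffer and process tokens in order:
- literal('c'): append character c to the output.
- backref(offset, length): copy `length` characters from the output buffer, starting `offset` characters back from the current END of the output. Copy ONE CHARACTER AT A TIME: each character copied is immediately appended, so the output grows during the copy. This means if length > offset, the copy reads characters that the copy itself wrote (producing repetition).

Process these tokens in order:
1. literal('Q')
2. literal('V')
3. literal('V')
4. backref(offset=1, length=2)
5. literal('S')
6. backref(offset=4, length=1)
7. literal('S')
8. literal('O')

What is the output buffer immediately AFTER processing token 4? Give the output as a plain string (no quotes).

Token 1: literal('Q'). Output: "Q"
Token 2: literal('V'). Output: "QV"
Token 3: literal('V'). Output: "QVV"
Token 4: backref(off=1, len=2) (overlapping!). Copied 'VV' from pos 2. Output: "QVVVV"

Answer: QVVVV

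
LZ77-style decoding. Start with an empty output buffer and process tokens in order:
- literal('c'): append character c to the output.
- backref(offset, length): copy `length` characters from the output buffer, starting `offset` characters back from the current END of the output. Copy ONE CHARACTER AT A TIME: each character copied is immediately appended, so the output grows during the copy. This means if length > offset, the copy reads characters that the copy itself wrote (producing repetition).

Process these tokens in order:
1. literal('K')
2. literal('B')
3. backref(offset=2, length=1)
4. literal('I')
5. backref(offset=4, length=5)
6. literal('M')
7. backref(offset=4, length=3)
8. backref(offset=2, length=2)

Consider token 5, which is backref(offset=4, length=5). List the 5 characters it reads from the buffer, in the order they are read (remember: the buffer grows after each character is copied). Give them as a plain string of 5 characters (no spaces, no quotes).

Token 1: literal('K'). Output: "K"
Token 2: literal('B'). Output: "KB"
Token 3: backref(off=2, len=1). Copied 'K' from pos 0. Output: "KBK"
Token 4: literal('I'). Output: "KBKI"
Token 5: backref(off=4, len=5). Buffer before: "KBKI" (len 4)
  byte 1: read out[0]='K', append. Buffer now: "KBKIK"
  byte 2: read out[1]='B', append. Buffer now: "KBKIKB"
  byte 3: read out[2]='K', append. Buffer now: "KBKIKBK"
  byte 4: read out[3]='I', append. Buffer now: "KBKIKBKI"
  byte 5: read out[4]='K', append. Buffer now: "KBKIKBKIK"

Answer: KBKIK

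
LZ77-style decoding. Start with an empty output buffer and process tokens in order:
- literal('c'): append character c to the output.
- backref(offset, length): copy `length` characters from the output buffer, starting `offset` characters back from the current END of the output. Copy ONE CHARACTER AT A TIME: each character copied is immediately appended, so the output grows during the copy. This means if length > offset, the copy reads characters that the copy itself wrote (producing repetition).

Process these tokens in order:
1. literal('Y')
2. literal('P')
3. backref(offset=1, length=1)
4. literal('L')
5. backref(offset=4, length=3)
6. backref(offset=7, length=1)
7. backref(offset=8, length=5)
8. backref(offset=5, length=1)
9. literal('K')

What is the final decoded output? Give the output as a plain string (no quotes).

Token 1: literal('Y'). Output: "Y"
Token 2: literal('P'). Output: "YP"
Token 3: backref(off=1, len=1). Copied 'P' from pos 1. Output: "YPP"
Token 4: literal('L'). Output: "YPPL"
Token 5: backref(off=4, len=3). Copied 'YPP' from pos 0. Output: "YPPLYPP"
Token 6: backref(off=7, len=1). Copied 'Y' from pos 0. Output: "YPPLYPPY"
Token 7: backref(off=8, len=5). Copied 'YPPLY' from pos 0. Output: "YPPLYPPYYPPLY"
Token 8: backref(off=5, len=1). Copied 'Y' from pos 8. Output: "YPPLYPPYYPPLYY"
Token 9: literal('K'). Output: "YPPLYPPYYPPLYYK"

Answer: YPPLYPPYYPPLYYK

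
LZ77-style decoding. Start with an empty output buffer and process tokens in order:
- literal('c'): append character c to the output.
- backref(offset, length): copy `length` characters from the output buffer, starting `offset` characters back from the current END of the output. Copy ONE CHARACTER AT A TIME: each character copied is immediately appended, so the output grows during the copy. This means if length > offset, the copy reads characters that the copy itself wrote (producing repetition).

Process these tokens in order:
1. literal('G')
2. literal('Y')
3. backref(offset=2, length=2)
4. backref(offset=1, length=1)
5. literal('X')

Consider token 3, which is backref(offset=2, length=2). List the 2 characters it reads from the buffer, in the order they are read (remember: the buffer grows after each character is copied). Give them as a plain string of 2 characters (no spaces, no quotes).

Token 1: literal('G'). Output: "G"
Token 2: literal('Y'). Output: "GY"
Token 3: backref(off=2, len=2). Buffer before: "GY" (len 2)
  byte 1: read out[0]='G', append. Buffer now: "GYG"
  byte 2: read out[1]='Y', append. Buffer now: "GYGY"

Answer: GY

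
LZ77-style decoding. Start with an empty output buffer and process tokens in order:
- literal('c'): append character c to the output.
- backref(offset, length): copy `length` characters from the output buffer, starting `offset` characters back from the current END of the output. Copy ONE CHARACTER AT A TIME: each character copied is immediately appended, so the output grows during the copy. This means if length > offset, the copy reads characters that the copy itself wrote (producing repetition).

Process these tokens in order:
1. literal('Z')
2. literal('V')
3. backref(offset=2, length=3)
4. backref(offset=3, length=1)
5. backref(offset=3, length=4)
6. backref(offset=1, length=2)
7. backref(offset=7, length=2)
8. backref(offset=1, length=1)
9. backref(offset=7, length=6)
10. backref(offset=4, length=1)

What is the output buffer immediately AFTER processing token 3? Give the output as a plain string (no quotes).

Token 1: literal('Z'). Output: "Z"
Token 2: literal('V'). Output: "ZV"
Token 3: backref(off=2, len=3) (overlapping!). Copied 'ZVZ' from pos 0. Output: "ZVZVZ"

Answer: ZVZVZ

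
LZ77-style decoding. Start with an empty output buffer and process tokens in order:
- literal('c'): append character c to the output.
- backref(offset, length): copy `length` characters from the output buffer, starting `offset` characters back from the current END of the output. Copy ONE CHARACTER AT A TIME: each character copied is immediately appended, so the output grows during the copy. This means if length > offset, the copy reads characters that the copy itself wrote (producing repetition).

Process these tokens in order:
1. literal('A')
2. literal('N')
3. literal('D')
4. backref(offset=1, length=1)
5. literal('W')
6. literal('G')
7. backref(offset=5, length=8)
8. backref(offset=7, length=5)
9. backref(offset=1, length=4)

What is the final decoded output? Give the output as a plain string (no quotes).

Answer: ANDDWGNDDWGNDDDDWGNNNNN

Derivation:
Token 1: literal('A'). Output: "A"
Token 2: literal('N'). Output: "AN"
Token 3: literal('D'). Output: "AND"
Token 4: backref(off=1, len=1). Copied 'D' from pos 2. Output: "ANDD"
Token 5: literal('W'). Output: "ANDDW"
Token 6: literal('G'). Output: "ANDDWG"
Token 7: backref(off=5, len=8) (overlapping!). Copied 'NDDWGNDD' from pos 1. Output: "ANDDWGNDDWGNDD"
Token 8: backref(off=7, len=5). Copied 'DDWGN' from pos 7. Output: "ANDDWGNDDWGNDDDDWGN"
Token 9: backref(off=1, len=4) (overlapping!). Copied 'NNNN' from pos 18. Output: "ANDDWGNDDWGNDDDDWGNNNNN"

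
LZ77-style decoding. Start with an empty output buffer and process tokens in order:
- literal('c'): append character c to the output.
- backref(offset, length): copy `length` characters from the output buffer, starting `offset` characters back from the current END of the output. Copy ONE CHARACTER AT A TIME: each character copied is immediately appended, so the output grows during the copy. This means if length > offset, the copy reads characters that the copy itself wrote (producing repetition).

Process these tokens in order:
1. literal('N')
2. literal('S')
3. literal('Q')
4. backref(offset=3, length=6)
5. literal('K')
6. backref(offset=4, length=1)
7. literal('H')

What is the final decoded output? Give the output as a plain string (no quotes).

Answer: NSQNSQNSQKNH

Derivation:
Token 1: literal('N'). Output: "N"
Token 2: literal('S'). Output: "NS"
Token 3: literal('Q'). Output: "NSQ"
Token 4: backref(off=3, len=6) (overlapping!). Copied 'NSQNSQ' from pos 0. Output: "NSQNSQNSQ"
Token 5: literal('K'). Output: "NSQNSQNSQK"
Token 6: backref(off=4, len=1). Copied 'N' from pos 6. Output: "NSQNSQNSQKN"
Token 7: literal('H'). Output: "NSQNSQNSQKNH"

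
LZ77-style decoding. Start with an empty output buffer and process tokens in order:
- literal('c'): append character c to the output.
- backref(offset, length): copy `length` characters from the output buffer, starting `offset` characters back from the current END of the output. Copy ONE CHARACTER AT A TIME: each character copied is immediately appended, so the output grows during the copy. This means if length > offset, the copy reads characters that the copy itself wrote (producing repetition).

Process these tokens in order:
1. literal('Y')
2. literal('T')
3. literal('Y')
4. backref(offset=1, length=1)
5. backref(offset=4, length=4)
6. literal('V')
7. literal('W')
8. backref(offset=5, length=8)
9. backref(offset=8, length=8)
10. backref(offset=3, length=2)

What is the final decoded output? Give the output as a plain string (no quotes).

Answer: YTYYYTYYVWTYYVWTYYTYYVWTYYTY

Derivation:
Token 1: literal('Y'). Output: "Y"
Token 2: literal('T'). Output: "YT"
Token 3: literal('Y'). Output: "YTY"
Token 4: backref(off=1, len=1). Copied 'Y' from pos 2. Output: "YTYY"
Token 5: backref(off=4, len=4). Copied 'YTYY' from pos 0. Output: "YTYYYTYY"
Token 6: literal('V'). Output: "YTYYYTYYV"
Token 7: literal('W'). Output: "YTYYYTYYVW"
Token 8: backref(off=5, len=8) (overlapping!). Copied 'TYYVWTYY' from pos 5. Output: "YTYYYTYYVWTYYVWTYY"
Token 9: backref(off=8, len=8). Copied 'TYYVWTYY' from pos 10. Output: "YTYYYTYYVWTYYVWTYYTYYVWTYY"
Token 10: backref(off=3, len=2). Copied 'TY' from pos 23. Output: "YTYYYTYYVWTYYVWTYYTYYVWTYYTY"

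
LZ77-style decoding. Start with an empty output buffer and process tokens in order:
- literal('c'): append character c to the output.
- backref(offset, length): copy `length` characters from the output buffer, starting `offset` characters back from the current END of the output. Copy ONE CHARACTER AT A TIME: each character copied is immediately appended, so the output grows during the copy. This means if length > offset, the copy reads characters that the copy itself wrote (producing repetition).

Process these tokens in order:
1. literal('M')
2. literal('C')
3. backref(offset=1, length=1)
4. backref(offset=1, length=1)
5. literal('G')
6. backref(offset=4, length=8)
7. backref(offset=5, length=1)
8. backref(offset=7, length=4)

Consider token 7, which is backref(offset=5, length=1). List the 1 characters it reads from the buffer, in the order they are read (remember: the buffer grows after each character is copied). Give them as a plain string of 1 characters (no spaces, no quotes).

Answer: G

Derivation:
Token 1: literal('M'). Output: "M"
Token 2: literal('C'). Output: "MC"
Token 3: backref(off=1, len=1). Copied 'C' from pos 1. Output: "MCC"
Token 4: backref(off=1, len=1). Copied 'C' from pos 2. Output: "MCCC"
Token 5: literal('G'). Output: "MCCCG"
Token 6: backref(off=4, len=8) (overlapping!). Copied 'CCCGCCCG' from pos 1. Output: "MCCCGCCCGCCCG"
Token 7: backref(off=5, len=1). Buffer before: "MCCCGCCCGCCCG" (len 13)
  byte 1: read out[8]='G', append. Buffer now: "MCCCGCCCGCCCGG"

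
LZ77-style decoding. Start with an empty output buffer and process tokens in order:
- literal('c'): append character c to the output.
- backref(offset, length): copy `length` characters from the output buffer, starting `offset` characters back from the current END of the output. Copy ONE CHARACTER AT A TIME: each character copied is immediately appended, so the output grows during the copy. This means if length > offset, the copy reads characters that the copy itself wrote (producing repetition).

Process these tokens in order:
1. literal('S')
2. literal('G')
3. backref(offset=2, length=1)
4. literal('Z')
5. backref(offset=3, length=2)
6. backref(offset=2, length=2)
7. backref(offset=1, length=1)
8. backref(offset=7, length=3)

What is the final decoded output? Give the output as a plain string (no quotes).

Token 1: literal('S'). Output: "S"
Token 2: literal('G'). Output: "SG"
Token 3: backref(off=2, len=1). Copied 'S' from pos 0. Output: "SGS"
Token 4: literal('Z'). Output: "SGSZ"
Token 5: backref(off=3, len=2). Copied 'GS' from pos 1. Output: "SGSZGS"
Token 6: backref(off=2, len=2). Copied 'GS' from pos 4. Output: "SGSZGSGS"
Token 7: backref(off=1, len=1). Copied 'S' from pos 7. Output: "SGSZGSGSS"
Token 8: backref(off=7, len=3). Copied 'SZG' from pos 2. Output: "SGSZGSGSSSZG"

Answer: SGSZGSGSSSZG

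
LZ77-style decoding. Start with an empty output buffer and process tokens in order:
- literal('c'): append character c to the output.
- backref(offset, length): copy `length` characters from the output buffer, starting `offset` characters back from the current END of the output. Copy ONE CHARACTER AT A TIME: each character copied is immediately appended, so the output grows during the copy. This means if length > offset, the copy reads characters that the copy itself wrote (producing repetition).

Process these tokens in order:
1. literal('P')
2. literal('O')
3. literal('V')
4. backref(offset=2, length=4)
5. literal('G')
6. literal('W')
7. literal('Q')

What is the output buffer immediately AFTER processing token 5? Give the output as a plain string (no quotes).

Token 1: literal('P'). Output: "P"
Token 2: literal('O'). Output: "PO"
Token 3: literal('V'). Output: "POV"
Token 4: backref(off=2, len=4) (overlapping!). Copied 'OVOV' from pos 1. Output: "POVOVOV"
Token 5: literal('G'). Output: "POVOVOVG"

Answer: POVOVOVG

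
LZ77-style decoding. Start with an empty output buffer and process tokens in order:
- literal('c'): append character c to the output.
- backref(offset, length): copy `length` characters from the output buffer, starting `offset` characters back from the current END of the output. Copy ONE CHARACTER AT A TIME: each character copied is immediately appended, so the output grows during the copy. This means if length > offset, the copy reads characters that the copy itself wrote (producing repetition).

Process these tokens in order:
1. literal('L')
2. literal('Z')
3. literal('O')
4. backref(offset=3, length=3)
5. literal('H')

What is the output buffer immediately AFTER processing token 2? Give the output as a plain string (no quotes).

Answer: LZ

Derivation:
Token 1: literal('L'). Output: "L"
Token 2: literal('Z'). Output: "LZ"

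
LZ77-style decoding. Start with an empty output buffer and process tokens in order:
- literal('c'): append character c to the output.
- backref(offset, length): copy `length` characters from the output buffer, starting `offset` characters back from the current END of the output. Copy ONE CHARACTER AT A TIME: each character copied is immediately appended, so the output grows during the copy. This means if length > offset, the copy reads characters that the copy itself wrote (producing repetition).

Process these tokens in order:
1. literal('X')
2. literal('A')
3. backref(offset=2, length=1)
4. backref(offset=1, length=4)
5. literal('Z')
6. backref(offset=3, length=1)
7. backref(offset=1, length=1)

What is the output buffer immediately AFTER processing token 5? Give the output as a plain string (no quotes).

Answer: XAXXXXXZ

Derivation:
Token 1: literal('X'). Output: "X"
Token 2: literal('A'). Output: "XA"
Token 3: backref(off=2, len=1). Copied 'X' from pos 0. Output: "XAX"
Token 4: backref(off=1, len=4) (overlapping!). Copied 'XXXX' from pos 2. Output: "XAXXXXX"
Token 5: literal('Z'). Output: "XAXXXXXZ"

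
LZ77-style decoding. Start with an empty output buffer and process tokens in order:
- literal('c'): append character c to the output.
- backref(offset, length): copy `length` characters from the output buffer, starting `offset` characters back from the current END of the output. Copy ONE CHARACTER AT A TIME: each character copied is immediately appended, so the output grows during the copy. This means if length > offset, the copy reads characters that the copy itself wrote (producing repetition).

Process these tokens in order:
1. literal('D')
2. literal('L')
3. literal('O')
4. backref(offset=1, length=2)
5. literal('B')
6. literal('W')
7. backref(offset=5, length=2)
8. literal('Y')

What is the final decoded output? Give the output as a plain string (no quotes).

Token 1: literal('D'). Output: "D"
Token 2: literal('L'). Output: "DL"
Token 3: literal('O'). Output: "DLO"
Token 4: backref(off=1, len=2) (overlapping!). Copied 'OO' from pos 2. Output: "DLOOO"
Token 5: literal('B'). Output: "DLOOOB"
Token 6: literal('W'). Output: "DLOOOBW"
Token 7: backref(off=5, len=2). Copied 'OO' from pos 2. Output: "DLOOOBWOO"
Token 8: literal('Y'). Output: "DLOOOBWOOY"

Answer: DLOOOBWOOY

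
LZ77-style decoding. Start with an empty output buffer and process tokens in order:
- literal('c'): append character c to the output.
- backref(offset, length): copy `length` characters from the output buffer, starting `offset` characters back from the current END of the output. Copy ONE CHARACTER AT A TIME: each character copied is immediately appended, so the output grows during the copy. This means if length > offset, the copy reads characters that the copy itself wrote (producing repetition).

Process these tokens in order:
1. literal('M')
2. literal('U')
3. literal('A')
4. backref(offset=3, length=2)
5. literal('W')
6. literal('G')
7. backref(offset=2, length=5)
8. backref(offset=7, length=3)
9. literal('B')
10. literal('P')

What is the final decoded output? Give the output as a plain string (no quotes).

Answer: MUAMUWGWGWGWWGWBP

Derivation:
Token 1: literal('M'). Output: "M"
Token 2: literal('U'). Output: "MU"
Token 3: literal('A'). Output: "MUA"
Token 4: backref(off=3, len=2). Copied 'MU' from pos 0. Output: "MUAMU"
Token 5: literal('W'). Output: "MUAMUW"
Token 6: literal('G'). Output: "MUAMUWG"
Token 7: backref(off=2, len=5) (overlapping!). Copied 'WGWGW' from pos 5. Output: "MUAMUWGWGWGW"
Token 8: backref(off=7, len=3). Copied 'WGW' from pos 5. Output: "MUAMUWGWGWGWWGW"
Token 9: literal('B'). Output: "MUAMUWGWGWGWWGWB"
Token 10: literal('P'). Output: "MUAMUWGWGWGWWGWBP"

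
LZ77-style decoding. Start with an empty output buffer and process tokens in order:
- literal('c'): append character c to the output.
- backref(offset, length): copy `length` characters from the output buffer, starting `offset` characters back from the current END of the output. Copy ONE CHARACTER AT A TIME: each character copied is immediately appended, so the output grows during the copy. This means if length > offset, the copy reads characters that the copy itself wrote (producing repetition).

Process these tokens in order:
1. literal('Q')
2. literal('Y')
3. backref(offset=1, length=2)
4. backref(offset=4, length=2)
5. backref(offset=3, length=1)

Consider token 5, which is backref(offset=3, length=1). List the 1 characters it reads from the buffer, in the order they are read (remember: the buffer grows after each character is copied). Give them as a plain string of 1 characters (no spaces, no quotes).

Token 1: literal('Q'). Output: "Q"
Token 2: literal('Y'). Output: "QY"
Token 3: backref(off=1, len=2) (overlapping!). Copied 'YY' from pos 1. Output: "QYYY"
Token 4: backref(off=4, len=2). Copied 'QY' from pos 0. Output: "QYYYQY"
Token 5: backref(off=3, len=1). Buffer before: "QYYYQY" (len 6)
  byte 1: read out[3]='Y', append. Buffer now: "QYYYQYY"

Answer: Y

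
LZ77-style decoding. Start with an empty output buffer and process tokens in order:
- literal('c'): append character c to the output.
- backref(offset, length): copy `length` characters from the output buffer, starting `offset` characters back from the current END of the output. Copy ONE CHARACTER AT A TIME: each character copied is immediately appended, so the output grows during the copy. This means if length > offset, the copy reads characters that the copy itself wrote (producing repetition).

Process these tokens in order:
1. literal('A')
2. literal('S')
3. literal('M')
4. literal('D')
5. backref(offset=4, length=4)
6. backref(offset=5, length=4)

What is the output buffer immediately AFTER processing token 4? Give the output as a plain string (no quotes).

Answer: ASMD

Derivation:
Token 1: literal('A'). Output: "A"
Token 2: literal('S'). Output: "AS"
Token 3: literal('M'). Output: "ASM"
Token 4: literal('D'). Output: "ASMD"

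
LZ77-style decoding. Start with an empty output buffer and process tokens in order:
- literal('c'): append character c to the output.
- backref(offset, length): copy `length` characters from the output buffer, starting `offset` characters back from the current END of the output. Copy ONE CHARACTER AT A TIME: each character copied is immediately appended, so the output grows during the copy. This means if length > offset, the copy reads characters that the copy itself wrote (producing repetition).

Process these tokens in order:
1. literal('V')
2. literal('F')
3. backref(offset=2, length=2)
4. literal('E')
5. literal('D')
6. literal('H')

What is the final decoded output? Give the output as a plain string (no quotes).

Answer: VFVFEDH

Derivation:
Token 1: literal('V'). Output: "V"
Token 2: literal('F'). Output: "VF"
Token 3: backref(off=2, len=2). Copied 'VF' from pos 0. Output: "VFVF"
Token 4: literal('E'). Output: "VFVFE"
Token 5: literal('D'). Output: "VFVFED"
Token 6: literal('H'). Output: "VFVFEDH"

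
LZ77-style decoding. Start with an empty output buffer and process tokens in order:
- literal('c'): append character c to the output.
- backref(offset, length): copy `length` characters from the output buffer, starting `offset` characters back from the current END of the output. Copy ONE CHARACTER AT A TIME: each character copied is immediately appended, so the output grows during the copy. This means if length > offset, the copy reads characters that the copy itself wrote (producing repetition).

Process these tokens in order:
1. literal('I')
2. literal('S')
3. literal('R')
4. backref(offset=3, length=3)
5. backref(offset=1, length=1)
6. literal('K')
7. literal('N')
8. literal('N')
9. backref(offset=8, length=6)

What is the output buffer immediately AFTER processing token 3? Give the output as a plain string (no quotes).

Answer: ISR

Derivation:
Token 1: literal('I'). Output: "I"
Token 2: literal('S'). Output: "IS"
Token 3: literal('R'). Output: "ISR"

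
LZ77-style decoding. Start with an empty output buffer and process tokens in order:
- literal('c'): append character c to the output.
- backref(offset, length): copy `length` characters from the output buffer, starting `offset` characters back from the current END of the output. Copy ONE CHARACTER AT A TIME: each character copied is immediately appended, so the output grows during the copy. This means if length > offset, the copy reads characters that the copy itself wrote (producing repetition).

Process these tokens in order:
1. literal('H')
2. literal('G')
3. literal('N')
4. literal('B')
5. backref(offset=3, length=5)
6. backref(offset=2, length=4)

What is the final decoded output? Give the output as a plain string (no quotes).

Token 1: literal('H'). Output: "H"
Token 2: literal('G'). Output: "HG"
Token 3: literal('N'). Output: "HGN"
Token 4: literal('B'). Output: "HGNB"
Token 5: backref(off=3, len=5) (overlapping!). Copied 'GNBGN' from pos 1. Output: "HGNBGNBGN"
Token 6: backref(off=2, len=4) (overlapping!). Copied 'GNGN' from pos 7. Output: "HGNBGNBGNGNGN"

Answer: HGNBGNBGNGNGN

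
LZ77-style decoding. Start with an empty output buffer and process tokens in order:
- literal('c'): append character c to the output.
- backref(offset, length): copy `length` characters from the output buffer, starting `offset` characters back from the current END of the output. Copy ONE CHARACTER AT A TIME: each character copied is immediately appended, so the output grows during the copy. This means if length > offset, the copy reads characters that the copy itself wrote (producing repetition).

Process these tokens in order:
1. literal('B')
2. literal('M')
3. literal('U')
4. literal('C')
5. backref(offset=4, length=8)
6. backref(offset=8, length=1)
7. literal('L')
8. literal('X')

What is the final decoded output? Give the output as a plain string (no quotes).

Answer: BMUCBMUCBMUCBLX

Derivation:
Token 1: literal('B'). Output: "B"
Token 2: literal('M'). Output: "BM"
Token 3: literal('U'). Output: "BMU"
Token 4: literal('C'). Output: "BMUC"
Token 5: backref(off=4, len=8) (overlapping!). Copied 'BMUCBMUC' from pos 0. Output: "BMUCBMUCBMUC"
Token 6: backref(off=8, len=1). Copied 'B' from pos 4. Output: "BMUCBMUCBMUCB"
Token 7: literal('L'). Output: "BMUCBMUCBMUCBL"
Token 8: literal('X'). Output: "BMUCBMUCBMUCBLX"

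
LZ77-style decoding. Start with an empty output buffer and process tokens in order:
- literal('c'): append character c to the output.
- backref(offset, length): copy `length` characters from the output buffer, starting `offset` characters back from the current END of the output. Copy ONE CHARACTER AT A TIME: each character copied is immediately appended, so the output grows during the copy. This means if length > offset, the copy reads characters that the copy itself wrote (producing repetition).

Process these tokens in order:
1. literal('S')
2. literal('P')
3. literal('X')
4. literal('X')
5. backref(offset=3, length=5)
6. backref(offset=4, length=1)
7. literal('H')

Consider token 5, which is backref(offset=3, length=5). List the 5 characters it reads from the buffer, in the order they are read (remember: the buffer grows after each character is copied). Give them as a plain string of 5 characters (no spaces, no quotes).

Token 1: literal('S'). Output: "S"
Token 2: literal('P'). Output: "SP"
Token 3: literal('X'). Output: "SPX"
Token 4: literal('X'). Output: "SPXX"
Token 5: backref(off=3, len=5). Buffer before: "SPXX" (len 4)
  byte 1: read out[1]='P', append. Buffer now: "SPXXP"
  byte 2: read out[2]='X', append. Buffer now: "SPXXPX"
  byte 3: read out[3]='X', append. Buffer now: "SPXXPXX"
  byte 4: read out[4]='P', append. Buffer now: "SPXXPXXP"
  byte 5: read out[5]='X', append. Buffer now: "SPXXPXXPX"

Answer: PXXPX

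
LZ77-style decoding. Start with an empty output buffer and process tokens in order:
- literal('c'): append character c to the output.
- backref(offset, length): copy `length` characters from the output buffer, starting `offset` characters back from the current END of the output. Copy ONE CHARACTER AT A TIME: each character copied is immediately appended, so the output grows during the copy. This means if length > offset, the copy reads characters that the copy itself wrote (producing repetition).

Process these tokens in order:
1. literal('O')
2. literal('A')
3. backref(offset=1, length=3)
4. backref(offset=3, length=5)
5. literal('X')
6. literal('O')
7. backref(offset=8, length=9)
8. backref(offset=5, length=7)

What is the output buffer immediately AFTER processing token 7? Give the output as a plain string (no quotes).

Answer: OAAAAAAAAAXOAAAAAAXOA

Derivation:
Token 1: literal('O'). Output: "O"
Token 2: literal('A'). Output: "OA"
Token 3: backref(off=1, len=3) (overlapping!). Copied 'AAA' from pos 1. Output: "OAAAA"
Token 4: backref(off=3, len=5) (overlapping!). Copied 'AAAAA' from pos 2. Output: "OAAAAAAAAA"
Token 5: literal('X'). Output: "OAAAAAAAAAX"
Token 6: literal('O'). Output: "OAAAAAAAAAXO"
Token 7: backref(off=8, len=9) (overlapping!). Copied 'AAAAAAXOA' from pos 4. Output: "OAAAAAAAAAXOAAAAAAXOA"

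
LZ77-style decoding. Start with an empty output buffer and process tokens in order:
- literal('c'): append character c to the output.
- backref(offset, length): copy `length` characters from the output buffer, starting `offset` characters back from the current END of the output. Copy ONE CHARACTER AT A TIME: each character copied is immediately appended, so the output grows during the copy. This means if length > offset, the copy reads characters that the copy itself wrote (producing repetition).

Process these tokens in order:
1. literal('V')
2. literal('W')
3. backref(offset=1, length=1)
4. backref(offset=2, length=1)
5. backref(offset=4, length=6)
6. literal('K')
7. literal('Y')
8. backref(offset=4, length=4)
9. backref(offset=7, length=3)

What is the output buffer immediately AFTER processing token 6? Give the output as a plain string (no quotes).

Answer: VWWWVWWWVWK

Derivation:
Token 1: literal('V'). Output: "V"
Token 2: literal('W'). Output: "VW"
Token 3: backref(off=1, len=1). Copied 'W' from pos 1. Output: "VWW"
Token 4: backref(off=2, len=1). Copied 'W' from pos 1. Output: "VWWW"
Token 5: backref(off=4, len=6) (overlapping!). Copied 'VWWWVW' from pos 0. Output: "VWWWVWWWVW"
Token 6: literal('K'). Output: "VWWWVWWWVWK"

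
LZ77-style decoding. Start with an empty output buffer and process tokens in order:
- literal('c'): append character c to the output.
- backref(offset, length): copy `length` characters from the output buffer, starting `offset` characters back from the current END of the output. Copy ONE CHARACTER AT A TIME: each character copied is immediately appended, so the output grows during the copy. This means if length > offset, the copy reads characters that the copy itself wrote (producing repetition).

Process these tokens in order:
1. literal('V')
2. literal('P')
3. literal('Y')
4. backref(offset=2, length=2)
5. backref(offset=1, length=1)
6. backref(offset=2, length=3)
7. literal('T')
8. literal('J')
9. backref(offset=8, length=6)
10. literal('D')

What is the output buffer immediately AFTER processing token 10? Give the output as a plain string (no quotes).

Answer: VPYPYYYYYTJPYYYYYD

Derivation:
Token 1: literal('V'). Output: "V"
Token 2: literal('P'). Output: "VP"
Token 3: literal('Y'). Output: "VPY"
Token 4: backref(off=2, len=2). Copied 'PY' from pos 1. Output: "VPYPY"
Token 5: backref(off=1, len=1). Copied 'Y' from pos 4. Output: "VPYPYY"
Token 6: backref(off=2, len=3) (overlapping!). Copied 'YYY' from pos 4. Output: "VPYPYYYYY"
Token 7: literal('T'). Output: "VPYPYYYYYT"
Token 8: literal('J'). Output: "VPYPYYYYYTJ"
Token 9: backref(off=8, len=6). Copied 'PYYYYY' from pos 3. Output: "VPYPYYYYYTJPYYYYY"
Token 10: literal('D'). Output: "VPYPYYYYYTJPYYYYYD"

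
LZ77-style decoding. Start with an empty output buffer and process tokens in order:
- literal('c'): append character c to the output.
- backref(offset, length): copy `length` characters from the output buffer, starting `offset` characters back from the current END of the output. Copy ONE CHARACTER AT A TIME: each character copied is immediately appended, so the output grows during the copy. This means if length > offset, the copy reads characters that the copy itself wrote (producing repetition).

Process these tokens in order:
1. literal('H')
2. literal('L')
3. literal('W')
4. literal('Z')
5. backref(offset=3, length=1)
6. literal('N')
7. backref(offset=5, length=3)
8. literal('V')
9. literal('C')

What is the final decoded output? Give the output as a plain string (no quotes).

Answer: HLWZLNLWZVC

Derivation:
Token 1: literal('H'). Output: "H"
Token 2: literal('L'). Output: "HL"
Token 3: literal('W'). Output: "HLW"
Token 4: literal('Z'). Output: "HLWZ"
Token 5: backref(off=3, len=1). Copied 'L' from pos 1. Output: "HLWZL"
Token 6: literal('N'). Output: "HLWZLN"
Token 7: backref(off=5, len=3). Copied 'LWZ' from pos 1. Output: "HLWZLNLWZ"
Token 8: literal('V'). Output: "HLWZLNLWZV"
Token 9: literal('C'). Output: "HLWZLNLWZVC"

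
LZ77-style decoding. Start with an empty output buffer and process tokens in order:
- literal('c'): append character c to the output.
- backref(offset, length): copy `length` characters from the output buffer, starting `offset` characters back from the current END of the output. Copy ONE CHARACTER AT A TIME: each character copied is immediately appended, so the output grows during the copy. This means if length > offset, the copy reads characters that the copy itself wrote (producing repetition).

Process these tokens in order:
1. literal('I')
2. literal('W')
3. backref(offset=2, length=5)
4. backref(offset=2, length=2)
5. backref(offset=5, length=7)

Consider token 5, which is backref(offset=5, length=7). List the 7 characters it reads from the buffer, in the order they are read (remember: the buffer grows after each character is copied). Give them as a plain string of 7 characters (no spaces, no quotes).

Answer: IWIWIIW

Derivation:
Token 1: literal('I'). Output: "I"
Token 2: literal('W'). Output: "IW"
Token 3: backref(off=2, len=5) (overlapping!). Copied 'IWIWI' from pos 0. Output: "IWIWIWI"
Token 4: backref(off=2, len=2). Copied 'WI' from pos 5. Output: "IWIWIWIWI"
Token 5: backref(off=5, len=7). Buffer before: "IWIWIWIWI" (len 9)
  byte 1: read out[4]='I', append. Buffer now: "IWIWIWIWII"
  byte 2: read out[5]='W', append. Buffer now: "IWIWIWIWIIW"
  byte 3: read out[6]='I', append. Buffer now: "IWIWIWIWIIWI"
  byte 4: read out[7]='W', append. Buffer now: "IWIWIWIWIIWIW"
  byte 5: read out[8]='I', append. Buffer now: "IWIWIWIWIIWIWI"
  byte 6: read out[9]='I', append. Buffer now: "IWIWIWIWIIWIWII"
  byte 7: read out[10]='W', append. Buffer now: "IWIWIWIWIIWIWIIW"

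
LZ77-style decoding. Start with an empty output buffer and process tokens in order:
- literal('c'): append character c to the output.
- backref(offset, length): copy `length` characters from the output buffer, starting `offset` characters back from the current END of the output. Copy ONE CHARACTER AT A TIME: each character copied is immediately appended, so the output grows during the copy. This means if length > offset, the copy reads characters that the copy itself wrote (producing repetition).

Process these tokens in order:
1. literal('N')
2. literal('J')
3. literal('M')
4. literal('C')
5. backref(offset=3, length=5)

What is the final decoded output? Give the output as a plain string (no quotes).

Token 1: literal('N'). Output: "N"
Token 2: literal('J'). Output: "NJ"
Token 3: literal('M'). Output: "NJM"
Token 4: literal('C'). Output: "NJMC"
Token 5: backref(off=3, len=5) (overlapping!). Copied 'JMCJM' from pos 1. Output: "NJMCJMCJM"

Answer: NJMCJMCJM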